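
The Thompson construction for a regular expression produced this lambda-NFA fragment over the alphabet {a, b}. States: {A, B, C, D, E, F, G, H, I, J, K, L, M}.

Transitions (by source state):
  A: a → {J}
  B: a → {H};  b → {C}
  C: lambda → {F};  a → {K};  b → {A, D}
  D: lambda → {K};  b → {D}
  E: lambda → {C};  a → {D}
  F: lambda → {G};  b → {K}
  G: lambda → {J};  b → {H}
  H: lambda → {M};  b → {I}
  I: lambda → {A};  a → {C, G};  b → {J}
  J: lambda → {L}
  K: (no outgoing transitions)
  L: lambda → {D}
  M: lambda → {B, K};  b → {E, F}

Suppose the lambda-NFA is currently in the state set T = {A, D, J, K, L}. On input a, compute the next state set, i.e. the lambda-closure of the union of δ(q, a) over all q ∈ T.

{D, J, K, L}

A on a → {J}.
No a-transition from D, J, K, L.
Union after reading a: {J}.
Now take the lambda-closure:
From J via lambda: add L.
From L via lambda: add D.
From D via lambda: add K.
No new states can be added; the closed set is {D, J, K, L}.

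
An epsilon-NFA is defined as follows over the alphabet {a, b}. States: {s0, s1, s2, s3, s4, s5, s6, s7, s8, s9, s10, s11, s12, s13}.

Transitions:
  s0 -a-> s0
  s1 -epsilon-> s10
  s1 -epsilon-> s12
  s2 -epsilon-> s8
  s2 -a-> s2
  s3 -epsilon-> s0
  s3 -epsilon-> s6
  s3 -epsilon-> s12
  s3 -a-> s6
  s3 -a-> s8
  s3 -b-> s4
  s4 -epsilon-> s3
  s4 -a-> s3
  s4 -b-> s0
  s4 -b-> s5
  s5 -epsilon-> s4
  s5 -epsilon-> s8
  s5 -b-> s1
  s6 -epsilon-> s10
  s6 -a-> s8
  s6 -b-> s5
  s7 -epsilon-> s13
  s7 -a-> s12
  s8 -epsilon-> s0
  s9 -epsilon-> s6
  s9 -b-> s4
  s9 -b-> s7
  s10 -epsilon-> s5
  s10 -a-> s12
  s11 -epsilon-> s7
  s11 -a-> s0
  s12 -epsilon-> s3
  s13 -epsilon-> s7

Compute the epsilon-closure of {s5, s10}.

Start with {s5, s10}.
From s5 via epsilon: add s4, s8.
From s4 via epsilon: add s3.
From s8 via epsilon: add s0.
From s3 via epsilon: add s6, s12.
No new states can be added; the closed set is {s0, s3, s4, s5, s6, s8, s10, s12}.

{s0, s3, s4, s5, s6, s8, s10, s12}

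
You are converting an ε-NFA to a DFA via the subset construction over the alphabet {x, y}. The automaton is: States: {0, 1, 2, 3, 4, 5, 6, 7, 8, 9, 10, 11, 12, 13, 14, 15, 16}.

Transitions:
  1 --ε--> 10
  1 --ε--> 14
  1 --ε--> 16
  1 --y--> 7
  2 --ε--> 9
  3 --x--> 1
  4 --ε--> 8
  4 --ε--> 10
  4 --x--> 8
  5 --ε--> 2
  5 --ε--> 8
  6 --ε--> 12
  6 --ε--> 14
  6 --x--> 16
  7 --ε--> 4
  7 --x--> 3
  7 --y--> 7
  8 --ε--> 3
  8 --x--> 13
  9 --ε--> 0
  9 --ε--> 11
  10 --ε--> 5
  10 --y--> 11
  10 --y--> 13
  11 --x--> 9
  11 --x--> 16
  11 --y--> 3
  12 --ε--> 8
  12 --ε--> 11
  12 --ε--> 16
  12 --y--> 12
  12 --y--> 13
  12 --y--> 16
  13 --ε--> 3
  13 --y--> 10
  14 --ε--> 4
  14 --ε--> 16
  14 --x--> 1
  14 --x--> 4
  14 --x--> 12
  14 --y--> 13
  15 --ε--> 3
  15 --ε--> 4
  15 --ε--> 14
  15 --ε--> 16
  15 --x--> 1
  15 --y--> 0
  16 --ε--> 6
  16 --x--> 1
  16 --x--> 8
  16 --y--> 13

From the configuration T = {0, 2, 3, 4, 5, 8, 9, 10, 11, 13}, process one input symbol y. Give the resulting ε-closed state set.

10 on y → {11, 13}.
11 on y → {3}.
13 on y → {10}.
No y-transition from 0, 2, 3, 4, 5, 8, 9.
Union after reading y: {3, 10, 11, 13}.
Now take the ε-closure:
From 10 via ε: add 5.
From 5 via ε: add 2, 8.
From 2 via ε: add 9.
From 9 via ε: add 0.
No new states can be added; the closed set is {0, 2, 3, 5, 8, 9, 10, 11, 13}.

{0, 2, 3, 5, 8, 9, 10, 11, 13}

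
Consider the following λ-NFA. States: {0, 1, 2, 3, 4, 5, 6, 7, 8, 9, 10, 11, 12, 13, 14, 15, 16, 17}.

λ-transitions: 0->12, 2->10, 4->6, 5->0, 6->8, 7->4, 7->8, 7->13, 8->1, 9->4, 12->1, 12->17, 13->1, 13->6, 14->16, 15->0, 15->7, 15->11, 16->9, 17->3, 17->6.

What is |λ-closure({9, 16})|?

6

Start with {9, 16}.
From 9 via λ: add 4.
From 4 via λ: add 6.
From 6 via λ: add 8.
From 8 via λ: add 1.
λ-closure = {1, 4, 6, 8, 9, 16}, which has 6 states.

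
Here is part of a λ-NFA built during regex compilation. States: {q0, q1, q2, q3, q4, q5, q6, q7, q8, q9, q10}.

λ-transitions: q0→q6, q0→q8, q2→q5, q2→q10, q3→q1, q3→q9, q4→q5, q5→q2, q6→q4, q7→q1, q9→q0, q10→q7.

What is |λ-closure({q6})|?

7

Start with {q6}.
From q6 via λ: add q4.
From q4 via λ: add q5.
From q5 via λ: add q2.
From q2 via λ: add q10.
From q10 via λ: add q7.
From q7 via λ: add q1.
λ-closure = {q1, q2, q4, q5, q6, q7, q10}, which has 7 states.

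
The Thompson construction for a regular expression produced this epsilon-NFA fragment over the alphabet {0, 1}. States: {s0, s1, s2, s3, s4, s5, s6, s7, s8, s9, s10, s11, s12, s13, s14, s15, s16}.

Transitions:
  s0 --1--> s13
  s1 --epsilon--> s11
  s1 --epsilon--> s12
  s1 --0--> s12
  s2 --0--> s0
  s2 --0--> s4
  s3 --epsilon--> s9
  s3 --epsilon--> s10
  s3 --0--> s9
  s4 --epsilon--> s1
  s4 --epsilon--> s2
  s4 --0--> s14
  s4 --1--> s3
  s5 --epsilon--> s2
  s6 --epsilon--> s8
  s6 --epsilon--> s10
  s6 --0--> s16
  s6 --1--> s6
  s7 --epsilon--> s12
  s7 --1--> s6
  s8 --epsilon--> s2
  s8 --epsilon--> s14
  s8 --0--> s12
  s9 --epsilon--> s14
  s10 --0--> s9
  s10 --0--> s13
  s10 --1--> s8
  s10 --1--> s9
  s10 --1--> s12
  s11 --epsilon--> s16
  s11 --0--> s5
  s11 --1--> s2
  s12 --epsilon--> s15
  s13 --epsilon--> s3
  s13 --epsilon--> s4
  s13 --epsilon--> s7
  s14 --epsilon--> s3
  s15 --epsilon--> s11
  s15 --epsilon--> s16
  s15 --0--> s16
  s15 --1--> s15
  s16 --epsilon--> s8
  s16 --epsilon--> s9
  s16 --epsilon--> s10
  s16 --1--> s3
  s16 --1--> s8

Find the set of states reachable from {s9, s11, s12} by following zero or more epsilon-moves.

Start with {s9, s11, s12}.
From s9 via epsilon: add s14.
From s11 via epsilon: add s16.
From s12 via epsilon: add s15.
From s14 via epsilon: add s3.
From s16 via epsilon: add s8, s10.
From s8 via epsilon: add s2.
No new states can be added; the closed set is {s2, s3, s8, s9, s10, s11, s12, s14, s15, s16}.

{s2, s3, s8, s9, s10, s11, s12, s14, s15, s16}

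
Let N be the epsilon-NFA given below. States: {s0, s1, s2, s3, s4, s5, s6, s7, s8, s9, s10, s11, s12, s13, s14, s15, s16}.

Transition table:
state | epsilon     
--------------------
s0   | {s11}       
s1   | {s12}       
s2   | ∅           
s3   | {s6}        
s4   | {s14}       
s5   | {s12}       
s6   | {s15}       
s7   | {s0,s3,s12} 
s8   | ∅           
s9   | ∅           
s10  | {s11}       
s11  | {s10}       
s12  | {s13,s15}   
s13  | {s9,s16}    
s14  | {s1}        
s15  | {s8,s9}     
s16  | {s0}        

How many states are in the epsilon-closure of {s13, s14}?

11

Start with {s13, s14}.
From s13 via epsilon: add s9, s16.
From s14 via epsilon: add s1.
From s1 via epsilon: add s12.
From s16 via epsilon: add s0.
From s0 via epsilon: add s11.
From s12 via epsilon: add s15.
From s11 via epsilon: add s10.
From s15 via epsilon: add s8.
epsilon-closure = {s0, s1, s8, s9, s10, s11, s12, s13, s14, s15, s16}, which has 11 states.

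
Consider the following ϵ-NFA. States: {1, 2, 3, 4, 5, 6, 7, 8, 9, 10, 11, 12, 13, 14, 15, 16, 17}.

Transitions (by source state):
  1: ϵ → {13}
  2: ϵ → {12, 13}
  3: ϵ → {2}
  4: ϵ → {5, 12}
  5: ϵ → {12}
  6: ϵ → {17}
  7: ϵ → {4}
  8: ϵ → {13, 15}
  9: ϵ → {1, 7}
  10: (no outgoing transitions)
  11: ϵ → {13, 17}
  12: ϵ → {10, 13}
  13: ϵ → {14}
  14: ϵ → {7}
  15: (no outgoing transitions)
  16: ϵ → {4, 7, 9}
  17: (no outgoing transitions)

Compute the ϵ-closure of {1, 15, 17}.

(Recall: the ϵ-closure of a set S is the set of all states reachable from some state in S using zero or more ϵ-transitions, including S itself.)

{1, 4, 5, 7, 10, 12, 13, 14, 15, 17}

Start with {1, 15, 17}.
From 1 via ϵ: add 13.
From 13 via ϵ: add 14.
From 14 via ϵ: add 7.
From 7 via ϵ: add 4.
From 4 via ϵ: add 5, 12.
From 12 via ϵ: add 10.
No new states can be added; the closed set is {1, 4, 5, 7, 10, 12, 13, 14, 15, 17}.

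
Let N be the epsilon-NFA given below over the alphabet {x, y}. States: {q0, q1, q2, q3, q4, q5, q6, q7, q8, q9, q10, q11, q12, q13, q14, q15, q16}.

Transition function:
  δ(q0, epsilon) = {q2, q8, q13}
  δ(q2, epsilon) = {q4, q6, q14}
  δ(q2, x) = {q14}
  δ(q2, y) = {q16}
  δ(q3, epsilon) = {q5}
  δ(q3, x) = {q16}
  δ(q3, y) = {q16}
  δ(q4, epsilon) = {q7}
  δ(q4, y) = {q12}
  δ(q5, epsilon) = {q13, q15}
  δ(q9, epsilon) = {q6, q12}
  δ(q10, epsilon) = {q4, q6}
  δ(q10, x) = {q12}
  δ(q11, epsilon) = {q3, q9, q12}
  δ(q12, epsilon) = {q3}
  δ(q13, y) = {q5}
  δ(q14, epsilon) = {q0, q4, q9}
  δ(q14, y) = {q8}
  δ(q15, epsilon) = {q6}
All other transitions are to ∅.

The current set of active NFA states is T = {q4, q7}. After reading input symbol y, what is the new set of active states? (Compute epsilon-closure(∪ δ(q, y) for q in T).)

{q3, q5, q6, q12, q13, q15}

q4 on y → {q12}.
No y-transition from q7.
Union after reading y: {q12}.
Now take the epsilon-closure:
From q12 via epsilon: add q3.
From q3 via epsilon: add q5.
From q5 via epsilon: add q13, q15.
From q15 via epsilon: add q6.
No new states can be added; the closed set is {q3, q5, q6, q12, q13, q15}.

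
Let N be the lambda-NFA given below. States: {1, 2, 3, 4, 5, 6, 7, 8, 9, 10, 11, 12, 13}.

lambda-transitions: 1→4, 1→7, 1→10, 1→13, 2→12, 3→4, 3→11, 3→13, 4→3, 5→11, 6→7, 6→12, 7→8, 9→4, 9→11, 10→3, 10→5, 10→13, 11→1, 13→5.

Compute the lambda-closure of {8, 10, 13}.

{1, 3, 4, 5, 7, 8, 10, 11, 13}

Start with {8, 10, 13}.
From 10 via lambda: add 3, 5.
From 3 via lambda: add 4, 11.
From 11 via lambda: add 1.
From 1 via lambda: add 7.
No new states can be added; the closed set is {1, 3, 4, 5, 7, 8, 10, 11, 13}.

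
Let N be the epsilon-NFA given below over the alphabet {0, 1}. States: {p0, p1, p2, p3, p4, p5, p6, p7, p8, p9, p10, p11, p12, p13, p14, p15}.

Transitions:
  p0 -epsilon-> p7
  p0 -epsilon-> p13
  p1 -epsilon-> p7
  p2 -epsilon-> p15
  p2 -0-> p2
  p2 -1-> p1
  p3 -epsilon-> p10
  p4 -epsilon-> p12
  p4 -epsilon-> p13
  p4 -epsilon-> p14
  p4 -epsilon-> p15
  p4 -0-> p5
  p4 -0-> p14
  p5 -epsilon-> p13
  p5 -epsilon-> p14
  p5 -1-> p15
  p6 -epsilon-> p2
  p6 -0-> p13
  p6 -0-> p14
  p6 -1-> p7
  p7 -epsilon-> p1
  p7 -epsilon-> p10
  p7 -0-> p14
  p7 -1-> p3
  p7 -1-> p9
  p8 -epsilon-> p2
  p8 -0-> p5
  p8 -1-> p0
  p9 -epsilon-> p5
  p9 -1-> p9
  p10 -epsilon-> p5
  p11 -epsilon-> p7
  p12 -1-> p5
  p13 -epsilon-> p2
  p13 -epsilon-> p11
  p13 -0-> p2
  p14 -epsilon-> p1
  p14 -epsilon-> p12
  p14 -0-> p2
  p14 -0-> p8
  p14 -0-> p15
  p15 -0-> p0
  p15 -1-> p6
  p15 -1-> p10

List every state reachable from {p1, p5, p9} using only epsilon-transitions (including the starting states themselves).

{p1, p2, p5, p7, p9, p10, p11, p12, p13, p14, p15}

Start with {p1, p5, p9}.
From p1 via epsilon: add p7.
From p5 via epsilon: add p13, p14.
From p7 via epsilon: add p10.
From p13 via epsilon: add p2, p11.
From p14 via epsilon: add p12.
From p2 via epsilon: add p15.
No new states can be added; the closed set is {p1, p2, p5, p7, p9, p10, p11, p12, p13, p14, p15}.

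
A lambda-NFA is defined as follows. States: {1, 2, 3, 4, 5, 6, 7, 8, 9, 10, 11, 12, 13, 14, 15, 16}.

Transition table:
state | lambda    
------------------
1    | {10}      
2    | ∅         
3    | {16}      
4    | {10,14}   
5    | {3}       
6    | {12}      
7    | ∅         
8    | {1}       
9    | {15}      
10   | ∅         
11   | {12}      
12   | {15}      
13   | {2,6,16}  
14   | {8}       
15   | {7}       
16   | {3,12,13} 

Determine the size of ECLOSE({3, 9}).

9

Start with {3, 9}.
From 3 via lambda: add 16.
From 9 via lambda: add 15.
From 15 via lambda: add 7.
From 16 via lambda: add 12, 13.
From 13 via lambda: add 2, 6.
lambda-closure = {2, 3, 6, 7, 9, 12, 13, 15, 16}, which has 9 states.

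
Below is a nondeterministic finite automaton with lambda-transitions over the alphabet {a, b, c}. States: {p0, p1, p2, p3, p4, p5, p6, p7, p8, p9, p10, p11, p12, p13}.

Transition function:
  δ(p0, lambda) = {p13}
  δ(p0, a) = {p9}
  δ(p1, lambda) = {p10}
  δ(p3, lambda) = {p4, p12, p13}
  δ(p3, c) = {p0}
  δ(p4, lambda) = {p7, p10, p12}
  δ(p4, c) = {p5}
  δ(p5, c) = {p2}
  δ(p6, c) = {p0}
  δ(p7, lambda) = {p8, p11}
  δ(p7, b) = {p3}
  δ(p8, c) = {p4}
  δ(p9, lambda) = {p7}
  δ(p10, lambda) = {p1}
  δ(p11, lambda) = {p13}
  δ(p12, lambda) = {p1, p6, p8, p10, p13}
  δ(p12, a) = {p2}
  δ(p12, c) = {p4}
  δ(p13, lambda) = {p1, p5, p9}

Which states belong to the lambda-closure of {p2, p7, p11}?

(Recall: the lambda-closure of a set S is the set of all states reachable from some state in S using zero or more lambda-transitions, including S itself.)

Start with {p2, p7, p11}.
From p7 via lambda: add p8.
From p11 via lambda: add p13.
From p13 via lambda: add p1, p5, p9.
From p1 via lambda: add p10.
No new states can be added; the closed set is {p1, p2, p5, p7, p8, p9, p10, p11, p13}.

{p1, p2, p5, p7, p8, p9, p10, p11, p13}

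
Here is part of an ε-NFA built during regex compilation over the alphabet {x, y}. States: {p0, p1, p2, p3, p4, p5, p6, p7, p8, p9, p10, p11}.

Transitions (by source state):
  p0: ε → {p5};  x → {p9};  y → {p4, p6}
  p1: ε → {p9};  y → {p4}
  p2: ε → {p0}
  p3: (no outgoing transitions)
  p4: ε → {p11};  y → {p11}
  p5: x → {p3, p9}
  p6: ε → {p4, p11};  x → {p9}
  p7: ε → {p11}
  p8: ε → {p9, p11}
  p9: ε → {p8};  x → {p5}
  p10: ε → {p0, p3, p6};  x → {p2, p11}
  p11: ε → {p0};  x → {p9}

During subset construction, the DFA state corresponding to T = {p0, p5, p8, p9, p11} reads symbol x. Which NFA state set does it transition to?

{p0, p3, p5, p8, p9, p11}

p0 on x → {p9}.
p5 on x → {p3, p9}.
p9 on x → {p5}.
p11 on x → {p9}.
No x-transition from p8.
Union after reading x: {p3, p5, p9}.
Now take the ε-closure:
From p9 via ε: add p8.
From p8 via ε: add p11.
From p11 via ε: add p0.
No new states can be added; the closed set is {p0, p3, p5, p8, p9, p11}.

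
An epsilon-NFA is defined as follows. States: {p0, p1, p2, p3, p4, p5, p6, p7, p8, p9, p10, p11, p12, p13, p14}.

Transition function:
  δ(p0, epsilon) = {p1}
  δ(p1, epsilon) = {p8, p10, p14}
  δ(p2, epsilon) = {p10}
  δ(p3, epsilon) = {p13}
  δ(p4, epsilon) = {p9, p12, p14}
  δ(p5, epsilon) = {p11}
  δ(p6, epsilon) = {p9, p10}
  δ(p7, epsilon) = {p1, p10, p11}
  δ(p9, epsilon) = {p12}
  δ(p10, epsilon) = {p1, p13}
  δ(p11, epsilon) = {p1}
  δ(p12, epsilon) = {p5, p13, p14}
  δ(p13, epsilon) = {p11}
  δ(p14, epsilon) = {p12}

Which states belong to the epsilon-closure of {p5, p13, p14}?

Start with {p5, p13, p14}.
From p5 via epsilon: add p11.
From p14 via epsilon: add p12.
From p11 via epsilon: add p1.
From p1 via epsilon: add p8, p10.
No new states can be added; the closed set is {p1, p5, p8, p10, p11, p12, p13, p14}.

{p1, p5, p8, p10, p11, p12, p13, p14}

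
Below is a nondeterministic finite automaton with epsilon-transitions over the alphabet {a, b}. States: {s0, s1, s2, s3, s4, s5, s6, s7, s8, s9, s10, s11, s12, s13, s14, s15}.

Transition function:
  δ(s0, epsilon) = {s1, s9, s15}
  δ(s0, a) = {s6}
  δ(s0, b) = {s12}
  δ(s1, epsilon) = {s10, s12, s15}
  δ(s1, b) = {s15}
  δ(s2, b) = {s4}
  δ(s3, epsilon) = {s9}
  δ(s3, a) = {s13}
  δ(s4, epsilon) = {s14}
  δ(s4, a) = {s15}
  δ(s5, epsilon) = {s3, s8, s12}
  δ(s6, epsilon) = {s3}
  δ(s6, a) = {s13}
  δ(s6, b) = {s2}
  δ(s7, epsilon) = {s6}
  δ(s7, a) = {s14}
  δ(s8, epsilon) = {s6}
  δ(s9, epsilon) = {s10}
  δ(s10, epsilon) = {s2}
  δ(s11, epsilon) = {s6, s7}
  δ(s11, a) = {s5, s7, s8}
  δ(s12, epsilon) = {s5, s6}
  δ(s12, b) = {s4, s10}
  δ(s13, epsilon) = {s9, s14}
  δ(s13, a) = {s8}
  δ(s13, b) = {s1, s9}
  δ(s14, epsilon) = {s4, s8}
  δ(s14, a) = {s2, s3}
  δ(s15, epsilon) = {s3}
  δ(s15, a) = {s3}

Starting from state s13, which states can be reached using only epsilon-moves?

{s2, s3, s4, s6, s8, s9, s10, s13, s14}

Start with {s13}.
From s13 via epsilon: add s9, s14.
From s9 via epsilon: add s10.
From s14 via epsilon: add s4, s8.
From s8 via epsilon: add s6.
From s10 via epsilon: add s2.
From s6 via epsilon: add s3.
No new states can be added; the closed set is {s2, s3, s4, s6, s8, s9, s10, s13, s14}.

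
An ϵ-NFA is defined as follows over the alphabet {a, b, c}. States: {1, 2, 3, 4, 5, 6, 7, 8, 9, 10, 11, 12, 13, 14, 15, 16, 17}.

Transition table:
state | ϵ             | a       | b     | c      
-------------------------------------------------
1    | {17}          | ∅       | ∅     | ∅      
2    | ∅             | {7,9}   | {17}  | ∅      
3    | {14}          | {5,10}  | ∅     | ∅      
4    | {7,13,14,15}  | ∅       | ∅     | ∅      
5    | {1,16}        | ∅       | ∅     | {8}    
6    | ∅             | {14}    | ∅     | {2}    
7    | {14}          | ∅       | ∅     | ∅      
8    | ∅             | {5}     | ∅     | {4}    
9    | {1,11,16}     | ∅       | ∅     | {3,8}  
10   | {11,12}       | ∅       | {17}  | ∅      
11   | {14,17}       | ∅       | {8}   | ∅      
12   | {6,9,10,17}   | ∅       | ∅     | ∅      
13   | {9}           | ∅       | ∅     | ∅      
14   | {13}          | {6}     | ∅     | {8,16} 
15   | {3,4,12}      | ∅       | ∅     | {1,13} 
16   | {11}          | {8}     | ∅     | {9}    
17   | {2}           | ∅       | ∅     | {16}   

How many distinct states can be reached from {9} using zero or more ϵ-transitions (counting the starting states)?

Start with {9}.
From 9 via ϵ: add 1, 11, 16.
From 1 via ϵ: add 17.
From 11 via ϵ: add 14.
From 14 via ϵ: add 13.
From 17 via ϵ: add 2.
ϵ-closure = {1, 2, 9, 11, 13, 14, 16, 17}, which has 8 states.

8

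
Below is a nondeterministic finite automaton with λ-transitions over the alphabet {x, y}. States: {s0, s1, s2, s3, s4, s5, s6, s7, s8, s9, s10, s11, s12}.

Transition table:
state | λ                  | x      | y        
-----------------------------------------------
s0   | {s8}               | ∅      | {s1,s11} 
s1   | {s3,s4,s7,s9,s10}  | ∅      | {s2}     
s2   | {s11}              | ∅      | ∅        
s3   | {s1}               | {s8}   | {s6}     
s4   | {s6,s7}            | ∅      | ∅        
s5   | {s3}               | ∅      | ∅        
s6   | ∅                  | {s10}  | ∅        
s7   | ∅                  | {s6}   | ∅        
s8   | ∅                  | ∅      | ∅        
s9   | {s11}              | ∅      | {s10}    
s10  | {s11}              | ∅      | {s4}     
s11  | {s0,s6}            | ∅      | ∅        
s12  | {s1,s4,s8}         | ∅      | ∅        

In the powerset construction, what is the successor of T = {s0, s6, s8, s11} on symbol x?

{s0, s6, s8, s10, s11}

s6 on x → {s10}.
No x-transition from s0, s8, s11.
Union after reading x: {s10}.
Now take the λ-closure:
From s10 via λ: add s11.
From s11 via λ: add s0, s6.
From s0 via λ: add s8.
No new states can be added; the closed set is {s0, s6, s8, s10, s11}.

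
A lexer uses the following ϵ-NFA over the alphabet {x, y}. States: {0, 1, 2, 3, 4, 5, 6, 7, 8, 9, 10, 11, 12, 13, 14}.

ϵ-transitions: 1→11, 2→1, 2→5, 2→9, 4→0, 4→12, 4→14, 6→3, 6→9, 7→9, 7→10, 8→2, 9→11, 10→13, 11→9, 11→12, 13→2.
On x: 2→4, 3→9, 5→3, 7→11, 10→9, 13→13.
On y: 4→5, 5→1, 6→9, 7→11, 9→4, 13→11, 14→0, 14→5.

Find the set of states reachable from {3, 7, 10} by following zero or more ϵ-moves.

Start with {3, 7, 10}.
From 7 via ϵ: add 9.
From 10 via ϵ: add 13.
From 9 via ϵ: add 11.
From 13 via ϵ: add 2.
From 2 via ϵ: add 1, 5.
From 11 via ϵ: add 12.
No new states can be added; the closed set is {1, 2, 3, 5, 7, 9, 10, 11, 12, 13}.

{1, 2, 3, 5, 7, 9, 10, 11, 12, 13}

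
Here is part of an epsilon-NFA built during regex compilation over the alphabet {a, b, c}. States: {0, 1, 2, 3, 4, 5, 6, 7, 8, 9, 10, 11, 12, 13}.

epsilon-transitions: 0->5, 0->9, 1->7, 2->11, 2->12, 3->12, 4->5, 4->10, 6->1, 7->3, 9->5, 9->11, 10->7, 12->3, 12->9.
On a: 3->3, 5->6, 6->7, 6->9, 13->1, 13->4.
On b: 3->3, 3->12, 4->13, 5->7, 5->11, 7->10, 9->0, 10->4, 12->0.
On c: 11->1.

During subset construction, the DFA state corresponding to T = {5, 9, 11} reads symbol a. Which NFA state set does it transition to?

5 on a → {6}.
No a-transition from 9, 11.
Union after reading a: {6}.
Now take the epsilon-closure:
From 6 via epsilon: add 1.
From 1 via epsilon: add 7.
From 7 via epsilon: add 3.
From 3 via epsilon: add 12.
From 12 via epsilon: add 9.
From 9 via epsilon: add 5, 11.
No new states can be added; the closed set is {1, 3, 5, 6, 7, 9, 11, 12}.

{1, 3, 5, 6, 7, 9, 11, 12}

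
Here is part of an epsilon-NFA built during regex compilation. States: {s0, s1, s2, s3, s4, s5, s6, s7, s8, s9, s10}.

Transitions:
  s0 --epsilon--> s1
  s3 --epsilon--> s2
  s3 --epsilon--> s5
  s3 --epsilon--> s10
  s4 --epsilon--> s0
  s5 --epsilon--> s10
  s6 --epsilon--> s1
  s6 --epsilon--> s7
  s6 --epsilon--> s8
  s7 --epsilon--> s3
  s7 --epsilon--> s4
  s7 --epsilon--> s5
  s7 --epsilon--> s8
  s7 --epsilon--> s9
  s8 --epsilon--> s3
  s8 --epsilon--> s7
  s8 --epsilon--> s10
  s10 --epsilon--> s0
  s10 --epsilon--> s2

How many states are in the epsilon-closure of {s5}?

5

Start with {s5}.
From s5 via epsilon: add s10.
From s10 via epsilon: add s0, s2.
From s0 via epsilon: add s1.
epsilon-closure = {s0, s1, s2, s5, s10}, which has 5 states.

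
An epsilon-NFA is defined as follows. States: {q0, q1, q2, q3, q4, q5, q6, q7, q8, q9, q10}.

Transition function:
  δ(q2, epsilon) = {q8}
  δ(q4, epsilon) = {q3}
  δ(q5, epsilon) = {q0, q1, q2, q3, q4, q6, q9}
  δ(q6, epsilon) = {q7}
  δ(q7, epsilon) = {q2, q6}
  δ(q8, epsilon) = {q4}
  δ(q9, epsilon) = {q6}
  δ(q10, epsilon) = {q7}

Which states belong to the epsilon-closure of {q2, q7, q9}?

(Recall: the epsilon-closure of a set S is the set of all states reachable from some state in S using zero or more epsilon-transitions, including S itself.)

Start with {q2, q7, q9}.
From q2 via epsilon: add q8.
From q7 via epsilon: add q6.
From q8 via epsilon: add q4.
From q4 via epsilon: add q3.
No new states can be added; the closed set is {q2, q3, q4, q6, q7, q8, q9}.

{q2, q3, q4, q6, q7, q8, q9}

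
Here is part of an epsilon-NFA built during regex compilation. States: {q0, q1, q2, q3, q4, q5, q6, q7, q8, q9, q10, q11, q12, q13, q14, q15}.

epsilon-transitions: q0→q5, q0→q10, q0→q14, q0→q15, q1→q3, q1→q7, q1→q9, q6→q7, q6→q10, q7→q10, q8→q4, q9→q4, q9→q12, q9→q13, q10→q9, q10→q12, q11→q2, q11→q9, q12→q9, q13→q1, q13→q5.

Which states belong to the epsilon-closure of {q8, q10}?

Start with {q8, q10}.
From q8 via epsilon: add q4.
From q10 via epsilon: add q9, q12.
From q9 via epsilon: add q13.
From q13 via epsilon: add q1, q5.
From q1 via epsilon: add q3, q7.
No new states can be added; the closed set is {q1, q3, q4, q5, q7, q8, q9, q10, q12, q13}.

{q1, q3, q4, q5, q7, q8, q9, q10, q12, q13}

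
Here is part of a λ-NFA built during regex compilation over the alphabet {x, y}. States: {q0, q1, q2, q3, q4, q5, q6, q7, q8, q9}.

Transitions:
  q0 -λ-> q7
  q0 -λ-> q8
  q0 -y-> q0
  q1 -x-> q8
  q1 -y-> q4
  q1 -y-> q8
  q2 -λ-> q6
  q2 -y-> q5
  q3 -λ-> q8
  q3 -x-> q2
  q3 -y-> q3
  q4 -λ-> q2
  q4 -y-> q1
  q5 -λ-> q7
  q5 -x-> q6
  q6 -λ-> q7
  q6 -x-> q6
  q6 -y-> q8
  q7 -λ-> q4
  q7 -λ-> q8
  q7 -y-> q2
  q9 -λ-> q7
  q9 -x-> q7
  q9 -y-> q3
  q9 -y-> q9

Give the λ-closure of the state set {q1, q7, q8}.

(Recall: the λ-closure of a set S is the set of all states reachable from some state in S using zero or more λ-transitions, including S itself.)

{q1, q2, q4, q6, q7, q8}

Start with {q1, q7, q8}.
From q7 via λ: add q4.
From q4 via λ: add q2.
From q2 via λ: add q6.
No new states can be added; the closed set is {q1, q2, q4, q6, q7, q8}.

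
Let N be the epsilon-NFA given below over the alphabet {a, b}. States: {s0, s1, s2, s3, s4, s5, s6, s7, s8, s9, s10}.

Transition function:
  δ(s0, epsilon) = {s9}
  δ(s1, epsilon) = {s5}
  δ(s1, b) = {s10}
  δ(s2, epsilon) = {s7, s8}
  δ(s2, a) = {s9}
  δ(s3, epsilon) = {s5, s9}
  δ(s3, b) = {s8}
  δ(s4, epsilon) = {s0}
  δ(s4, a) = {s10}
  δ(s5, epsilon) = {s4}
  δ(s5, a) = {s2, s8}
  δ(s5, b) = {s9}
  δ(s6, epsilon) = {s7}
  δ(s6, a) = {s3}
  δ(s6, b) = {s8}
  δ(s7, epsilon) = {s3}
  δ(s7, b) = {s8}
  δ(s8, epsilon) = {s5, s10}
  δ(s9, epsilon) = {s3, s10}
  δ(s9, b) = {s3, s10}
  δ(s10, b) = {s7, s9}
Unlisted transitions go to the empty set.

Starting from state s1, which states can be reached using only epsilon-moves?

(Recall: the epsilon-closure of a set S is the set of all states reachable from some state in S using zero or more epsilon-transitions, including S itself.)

{s0, s1, s3, s4, s5, s9, s10}

Start with {s1}.
From s1 via epsilon: add s5.
From s5 via epsilon: add s4.
From s4 via epsilon: add s0.
From s0 via epsilon: add s9.
From s9 via epsilon: add s3, s10.
No new states can be added; the closed set is {s0, s1, s3, s4, s5, s9, s10}.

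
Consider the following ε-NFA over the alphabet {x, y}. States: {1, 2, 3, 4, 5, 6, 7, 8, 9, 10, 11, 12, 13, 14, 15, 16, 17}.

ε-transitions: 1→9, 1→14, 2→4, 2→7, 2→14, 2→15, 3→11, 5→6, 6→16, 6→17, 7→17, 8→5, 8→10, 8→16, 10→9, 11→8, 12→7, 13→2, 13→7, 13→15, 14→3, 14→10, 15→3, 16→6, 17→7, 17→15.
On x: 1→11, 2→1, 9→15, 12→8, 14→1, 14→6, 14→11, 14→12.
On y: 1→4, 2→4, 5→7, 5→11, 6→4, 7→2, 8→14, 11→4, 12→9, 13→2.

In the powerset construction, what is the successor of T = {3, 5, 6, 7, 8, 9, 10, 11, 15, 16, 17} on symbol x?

9 on x → {15}.
No x-transition from 3, 5, 6, 7, 8, 10, 11, 15, 16, 17.
Union after reading x: {15}.
Now take the ε-closure:
From 15 via ε: add 3.
From 3 via ε: add 11.
From 11 via ε: add 8.
From 8 via ε: add 5, 10, 16.
From 5 via ε: add 6.
From 10 via ε: add 9.
From 6 via ε: add 17.
From 17 via ε: add 7.
No new states can be added; the closed set is {3, 5, 6, 7, 8, 9, 10, 11, 15, 16, 17}.

{3, 5, 6, 7, 8, 9, 10, 11, 15, 16, 17}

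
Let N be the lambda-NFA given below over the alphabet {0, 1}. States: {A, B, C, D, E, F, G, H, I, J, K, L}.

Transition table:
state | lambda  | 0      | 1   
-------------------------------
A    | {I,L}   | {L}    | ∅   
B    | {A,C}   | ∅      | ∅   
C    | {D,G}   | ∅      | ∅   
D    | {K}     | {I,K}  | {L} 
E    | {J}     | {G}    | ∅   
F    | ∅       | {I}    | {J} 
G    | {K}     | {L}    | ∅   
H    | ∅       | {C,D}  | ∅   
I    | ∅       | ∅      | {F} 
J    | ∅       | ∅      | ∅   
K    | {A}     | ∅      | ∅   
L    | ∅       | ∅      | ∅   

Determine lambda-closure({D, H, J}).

Start with {D, H, J}.
From D via lambda: add K.
From K via lambda: add A.
From A via lambda: add I, L.
No new states can be added; the closed set is {A, D, H, I, J, K, L}.

{A, D, H, I, J, K, L}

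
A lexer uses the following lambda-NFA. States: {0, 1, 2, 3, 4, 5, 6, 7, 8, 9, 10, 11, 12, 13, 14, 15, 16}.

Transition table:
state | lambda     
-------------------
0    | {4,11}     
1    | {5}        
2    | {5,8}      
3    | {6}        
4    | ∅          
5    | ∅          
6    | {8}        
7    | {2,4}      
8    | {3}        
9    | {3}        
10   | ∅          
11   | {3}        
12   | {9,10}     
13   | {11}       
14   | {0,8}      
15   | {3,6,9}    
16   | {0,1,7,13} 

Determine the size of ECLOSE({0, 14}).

Start with {0, 14}.
From 0 via lambda: add 4, 11.
From 14 via lambda: add 8.
From 8 via lambda: add 3.
From 3 via lambda: add 6.
lambda-closure = {0, 3, 4, 6, 8, 11, 14}, which has 7 states.

7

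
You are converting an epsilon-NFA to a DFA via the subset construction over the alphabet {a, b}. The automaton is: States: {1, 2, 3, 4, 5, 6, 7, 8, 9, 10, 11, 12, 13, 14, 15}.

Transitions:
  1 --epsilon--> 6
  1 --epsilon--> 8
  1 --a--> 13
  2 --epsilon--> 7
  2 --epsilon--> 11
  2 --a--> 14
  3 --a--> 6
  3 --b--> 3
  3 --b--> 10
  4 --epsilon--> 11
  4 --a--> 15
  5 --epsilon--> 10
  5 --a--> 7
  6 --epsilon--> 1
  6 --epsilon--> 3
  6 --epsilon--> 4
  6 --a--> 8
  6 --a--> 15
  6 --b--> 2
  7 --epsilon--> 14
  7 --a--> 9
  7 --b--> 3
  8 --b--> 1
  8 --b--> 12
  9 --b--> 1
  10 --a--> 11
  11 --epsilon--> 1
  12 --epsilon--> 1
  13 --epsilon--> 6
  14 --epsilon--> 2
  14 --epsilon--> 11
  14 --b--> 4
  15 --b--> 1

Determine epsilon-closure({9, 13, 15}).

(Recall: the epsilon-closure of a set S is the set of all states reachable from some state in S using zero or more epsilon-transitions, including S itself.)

Start with {9, 13, 15}.
From 13 via epsilon: add 6.
From 6 via epsilon: add 1, 3, 4.
From 1 via epsilon: add 8.
From 4 via epsilon: add 11.
No new states can be added; the closed set is {1, 3, 4, 6, 8, 9, 11, 13, 15}.

{1, 3, 4, 6, 8, 9, 11, 13, 15}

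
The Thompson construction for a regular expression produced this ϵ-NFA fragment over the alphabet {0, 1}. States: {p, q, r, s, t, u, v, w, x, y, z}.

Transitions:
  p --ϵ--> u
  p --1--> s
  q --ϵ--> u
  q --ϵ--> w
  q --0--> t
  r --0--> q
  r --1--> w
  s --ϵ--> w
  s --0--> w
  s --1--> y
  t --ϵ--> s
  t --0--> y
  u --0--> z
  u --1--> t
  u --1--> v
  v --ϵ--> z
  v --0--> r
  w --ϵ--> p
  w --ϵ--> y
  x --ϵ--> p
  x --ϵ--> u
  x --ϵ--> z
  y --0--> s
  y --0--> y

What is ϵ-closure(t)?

Start with {t}.
From t via ϵ: add s.
From s via ϵ: add w.
From w via ϵ: add p, y.
From p via ϵ: add u.
No new states can be added; the closed set is {p, s, t, u, w, y}.

{p, s, t, u, w, y}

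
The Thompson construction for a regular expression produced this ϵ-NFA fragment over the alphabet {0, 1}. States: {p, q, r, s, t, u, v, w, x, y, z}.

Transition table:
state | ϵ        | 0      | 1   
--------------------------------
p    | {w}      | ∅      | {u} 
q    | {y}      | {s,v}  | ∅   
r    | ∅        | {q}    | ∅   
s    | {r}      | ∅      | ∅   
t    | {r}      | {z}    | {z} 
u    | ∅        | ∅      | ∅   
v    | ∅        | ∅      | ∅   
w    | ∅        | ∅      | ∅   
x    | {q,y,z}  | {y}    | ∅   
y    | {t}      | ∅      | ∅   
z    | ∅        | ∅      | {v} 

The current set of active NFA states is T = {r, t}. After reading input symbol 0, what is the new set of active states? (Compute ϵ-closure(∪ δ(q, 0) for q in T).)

{q, r, t, y, z}

r on 0 → {q}.
t on 0 → {z}.
Union after reading 0: {q, z}.
Now take the ϵ-closure:
From q via ϵ: add y.
From y via ϵ: add t.
From t via ϵ: add r.
No new states can be added; the closed set is {q, r, t, y, z}.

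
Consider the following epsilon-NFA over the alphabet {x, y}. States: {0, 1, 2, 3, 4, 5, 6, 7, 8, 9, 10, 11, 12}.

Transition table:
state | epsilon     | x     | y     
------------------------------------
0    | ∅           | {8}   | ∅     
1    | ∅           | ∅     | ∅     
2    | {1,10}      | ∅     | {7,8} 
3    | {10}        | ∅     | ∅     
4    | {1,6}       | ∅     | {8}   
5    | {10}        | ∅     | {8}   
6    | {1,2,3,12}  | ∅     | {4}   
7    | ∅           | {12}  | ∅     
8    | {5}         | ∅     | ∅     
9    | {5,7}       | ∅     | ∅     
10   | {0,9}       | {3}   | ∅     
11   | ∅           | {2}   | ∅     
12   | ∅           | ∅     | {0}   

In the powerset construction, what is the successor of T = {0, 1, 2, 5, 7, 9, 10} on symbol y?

2 on y → {7, 8}.
5 on y → {8}.
No y-transition from 0, 1, 7, 9, 10.
Union after reading y: {7, 8}.
Now take the epsilon-closure:
From 8 via epsilon: add 5.
From 5 via epsilon: add 10.
From 10 via epsilon: add 0, 9.
No new states can be added; the closed set is {0, 5, 7, 8, 9, 10}.

{0, 5, 7, 8, 9, 10}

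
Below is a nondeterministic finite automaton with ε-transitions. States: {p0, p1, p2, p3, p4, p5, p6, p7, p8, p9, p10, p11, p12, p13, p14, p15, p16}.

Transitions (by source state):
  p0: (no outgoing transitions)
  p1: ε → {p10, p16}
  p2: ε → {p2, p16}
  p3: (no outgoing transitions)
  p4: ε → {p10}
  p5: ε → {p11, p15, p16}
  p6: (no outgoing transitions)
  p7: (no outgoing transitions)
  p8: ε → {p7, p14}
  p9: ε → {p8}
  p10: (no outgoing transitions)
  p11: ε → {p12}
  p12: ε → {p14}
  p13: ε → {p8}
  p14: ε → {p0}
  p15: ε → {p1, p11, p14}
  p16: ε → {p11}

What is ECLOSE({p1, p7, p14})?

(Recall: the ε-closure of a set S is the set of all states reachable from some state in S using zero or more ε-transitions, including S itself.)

Start with {p1, p7, p14}.
From p1 via ε: add p10, p16.
From p14 via ε: add p0.
From p16 via ε: add p11.
From p11 via ε: add p12.
No new states can be added; the closed set is {p0, p1, p7, p10, p11, p12, p14, p16}.

{p0, p1, p7, p10, p11, p12, p14, p16}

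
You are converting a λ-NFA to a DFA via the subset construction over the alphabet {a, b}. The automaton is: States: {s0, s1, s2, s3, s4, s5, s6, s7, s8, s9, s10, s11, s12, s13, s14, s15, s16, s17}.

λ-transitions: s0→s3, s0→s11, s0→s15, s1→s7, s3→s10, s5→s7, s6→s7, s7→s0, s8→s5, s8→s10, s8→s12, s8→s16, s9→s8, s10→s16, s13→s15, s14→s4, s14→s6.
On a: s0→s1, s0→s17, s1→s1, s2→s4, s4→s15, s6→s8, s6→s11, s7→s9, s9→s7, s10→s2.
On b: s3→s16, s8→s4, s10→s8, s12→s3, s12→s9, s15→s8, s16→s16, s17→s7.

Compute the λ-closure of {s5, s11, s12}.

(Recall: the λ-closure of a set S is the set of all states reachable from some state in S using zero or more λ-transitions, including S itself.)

{s0, s3, s5, s7, s10, s11, s12, s15, s16}

Start with {s5, s11, s12}.
From s5 via λ: add s7.
From s7 via λ: add s0.
From s0 via λ: add s3, s15.
From s3 via λ: add s10.
From s10 via λ: add s16.
No new states can be added; the closed set is {s0, s3, s5, s7, s10, s11, s12, s15, s16}.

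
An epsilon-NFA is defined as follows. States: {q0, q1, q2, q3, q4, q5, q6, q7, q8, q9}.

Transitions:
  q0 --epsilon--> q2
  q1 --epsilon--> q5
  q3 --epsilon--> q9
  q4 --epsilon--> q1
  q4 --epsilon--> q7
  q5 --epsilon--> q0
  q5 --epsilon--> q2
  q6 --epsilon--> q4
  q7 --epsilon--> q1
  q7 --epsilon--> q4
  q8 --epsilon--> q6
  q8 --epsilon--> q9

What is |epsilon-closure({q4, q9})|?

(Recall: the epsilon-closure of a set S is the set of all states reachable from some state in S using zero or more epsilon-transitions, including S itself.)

Start with {q4, q9}.
From q4 via epsilon: add q1, q7.
From q1 via epsilon: add q5.
From q5 via epsilon: add q0, q2.
epsilon-closure = {q0, q1, q2, q4, q5, q7, q9}, which has 7 states.

7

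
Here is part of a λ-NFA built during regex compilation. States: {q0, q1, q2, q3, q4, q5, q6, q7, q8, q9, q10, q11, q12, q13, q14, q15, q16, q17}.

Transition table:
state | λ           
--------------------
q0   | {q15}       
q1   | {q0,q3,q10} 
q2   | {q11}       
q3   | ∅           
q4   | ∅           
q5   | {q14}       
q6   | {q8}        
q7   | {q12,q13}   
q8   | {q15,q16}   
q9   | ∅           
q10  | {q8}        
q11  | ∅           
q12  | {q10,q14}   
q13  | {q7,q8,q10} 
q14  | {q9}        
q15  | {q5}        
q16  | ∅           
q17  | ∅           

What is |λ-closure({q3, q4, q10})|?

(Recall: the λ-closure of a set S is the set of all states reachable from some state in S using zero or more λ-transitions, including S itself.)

Start with {q3, q4, q10}.
From q10 via λ: add q8.
From q8 via λ: add q15, q16.
From q15 via λ: add q5.
From q5 via λ: add q14.
From q14 via λ: add q9.
λ-closure = {q3, q4, q5, q8, q9, q10, q14, q15, q16}, which has 9 states.

9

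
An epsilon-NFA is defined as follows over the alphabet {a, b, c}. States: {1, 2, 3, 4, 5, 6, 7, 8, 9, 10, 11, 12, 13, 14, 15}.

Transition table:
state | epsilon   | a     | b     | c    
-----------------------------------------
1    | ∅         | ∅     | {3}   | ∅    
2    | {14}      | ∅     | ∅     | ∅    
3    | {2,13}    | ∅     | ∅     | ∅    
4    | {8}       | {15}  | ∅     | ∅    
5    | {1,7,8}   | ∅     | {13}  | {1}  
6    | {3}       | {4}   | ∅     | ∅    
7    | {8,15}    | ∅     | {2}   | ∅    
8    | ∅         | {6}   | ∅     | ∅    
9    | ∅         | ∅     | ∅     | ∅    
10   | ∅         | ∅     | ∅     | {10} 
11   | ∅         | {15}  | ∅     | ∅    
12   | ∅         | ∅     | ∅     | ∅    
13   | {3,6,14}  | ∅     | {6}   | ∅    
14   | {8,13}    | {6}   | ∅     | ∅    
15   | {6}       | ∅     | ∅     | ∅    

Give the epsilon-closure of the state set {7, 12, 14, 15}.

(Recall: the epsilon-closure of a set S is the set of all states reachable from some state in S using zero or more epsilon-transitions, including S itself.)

{2, 3, 6, 7, 8, 12, 13, 14, 15}

Start with {7, 12, 14, 15}.
From 7 via epsilon: add 8.
From 14 via epsilon: add 13.
From 15 via epsilon: add 6.
From 6 via epsilon: add 3.
From 3 via epsilon: add 2.
No new states can be added; the closed set is {2, 3, 6, 7, 8, 12, 13, 14, 15}.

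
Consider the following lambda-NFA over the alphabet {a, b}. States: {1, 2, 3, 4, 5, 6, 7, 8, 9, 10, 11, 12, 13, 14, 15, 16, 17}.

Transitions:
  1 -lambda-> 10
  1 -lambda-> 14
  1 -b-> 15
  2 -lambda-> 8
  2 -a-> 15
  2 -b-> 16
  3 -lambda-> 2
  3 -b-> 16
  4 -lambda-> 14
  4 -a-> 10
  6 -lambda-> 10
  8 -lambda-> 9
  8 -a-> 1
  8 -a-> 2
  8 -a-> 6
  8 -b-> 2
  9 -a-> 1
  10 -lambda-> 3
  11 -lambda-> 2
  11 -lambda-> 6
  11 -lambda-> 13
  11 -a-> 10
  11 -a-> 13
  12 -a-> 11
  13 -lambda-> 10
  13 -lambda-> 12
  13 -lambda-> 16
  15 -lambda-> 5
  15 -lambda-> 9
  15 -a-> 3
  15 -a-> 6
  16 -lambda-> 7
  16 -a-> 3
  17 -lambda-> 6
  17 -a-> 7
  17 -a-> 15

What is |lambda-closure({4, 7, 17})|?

10

Start with {4, 7, 17}.
From 4 via lambda: add 14.
From 17 via lambda: add 6.
From 6 via lambda: add 10.
From 10 via lambda: add 3.
From 3 via lambda: add 2.
From 2 via lambda: add 8.
From 8 via lambda: add 9.
lambda-closure = {2, 3, 4, 6, 7, 8, 9, 10, 14, 17}, which has 10 states.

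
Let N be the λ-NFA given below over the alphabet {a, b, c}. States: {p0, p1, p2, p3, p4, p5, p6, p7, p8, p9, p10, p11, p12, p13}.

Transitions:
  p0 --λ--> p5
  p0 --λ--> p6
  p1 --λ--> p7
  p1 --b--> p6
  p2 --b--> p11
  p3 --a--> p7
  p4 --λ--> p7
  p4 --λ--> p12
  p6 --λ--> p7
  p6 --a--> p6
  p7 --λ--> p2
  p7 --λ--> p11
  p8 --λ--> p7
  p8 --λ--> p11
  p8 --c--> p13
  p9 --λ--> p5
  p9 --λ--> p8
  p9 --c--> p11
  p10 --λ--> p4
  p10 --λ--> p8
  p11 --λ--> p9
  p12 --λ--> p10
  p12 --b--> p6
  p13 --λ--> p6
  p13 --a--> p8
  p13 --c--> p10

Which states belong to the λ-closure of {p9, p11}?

Start with {p9, p11}.
From p9 via λ: add p5, p8.
From p8 via λ: add p7.
From p7 via λ: add p2.
No new states can be added; the closed set is {p2, p5, p7, p8, p9, p11}.

{p2, p5, p7, p8, p9, p11}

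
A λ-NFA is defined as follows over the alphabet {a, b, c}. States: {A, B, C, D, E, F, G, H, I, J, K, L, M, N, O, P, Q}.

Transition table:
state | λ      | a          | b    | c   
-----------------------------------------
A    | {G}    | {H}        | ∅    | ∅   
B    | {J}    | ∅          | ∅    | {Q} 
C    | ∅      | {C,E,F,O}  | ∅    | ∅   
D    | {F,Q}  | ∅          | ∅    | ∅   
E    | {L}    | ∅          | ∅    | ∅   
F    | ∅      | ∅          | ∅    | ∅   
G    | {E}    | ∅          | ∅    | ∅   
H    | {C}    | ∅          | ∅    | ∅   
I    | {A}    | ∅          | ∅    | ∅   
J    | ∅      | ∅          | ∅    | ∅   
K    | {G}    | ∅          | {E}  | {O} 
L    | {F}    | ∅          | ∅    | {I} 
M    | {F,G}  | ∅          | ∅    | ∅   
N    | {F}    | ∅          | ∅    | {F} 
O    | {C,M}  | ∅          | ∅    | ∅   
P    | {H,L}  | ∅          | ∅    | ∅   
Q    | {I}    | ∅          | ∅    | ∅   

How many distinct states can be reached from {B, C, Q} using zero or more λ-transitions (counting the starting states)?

Start with {B, C, Q}.
From B via λ: add J.
From Q via λ: add I.
From I via λ: add A.
From A via λ: add G.
From G via λ: add E.
From E via λ: add L.
From L via λ: add F.
λ-closure = {A, B, C, E, F, G, I, J, L, Q}, which has 10 states.

10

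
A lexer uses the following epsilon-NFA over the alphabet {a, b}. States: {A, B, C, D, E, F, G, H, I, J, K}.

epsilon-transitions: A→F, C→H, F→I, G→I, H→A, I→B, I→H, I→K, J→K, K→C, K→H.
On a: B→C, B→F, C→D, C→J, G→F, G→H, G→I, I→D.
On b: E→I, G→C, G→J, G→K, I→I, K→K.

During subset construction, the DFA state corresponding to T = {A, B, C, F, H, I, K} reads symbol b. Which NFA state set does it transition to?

I on b → {I}.
K on b → {K}.
No b-transition from A, B, C, F, H.
Union after reading b: {I, K}.
Now take the epsilon-closure:
From I via epsilon: add B, H.
From K via epsilon: add C.
From H via epsilon: add A.
From A via epsilon: add F.
No new states can be added; the closed set is {A, B, C, F, H, I, K}.

{A, B, C, F, H, I, K}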